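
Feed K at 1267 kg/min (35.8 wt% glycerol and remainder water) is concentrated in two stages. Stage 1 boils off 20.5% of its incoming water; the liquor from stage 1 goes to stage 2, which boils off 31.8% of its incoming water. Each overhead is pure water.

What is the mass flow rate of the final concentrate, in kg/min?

894.6 kg/min

water in feed = 1267×0.642 = 813.41 kg/min.
After stage 1: water left = (1−0.205)×813.41 = 646.66; stream total = 1100.3 kg/min.
After stage 2: water left = (1−0.318)×646.66 = 441.02; final concentrate = 894.61 kg/min.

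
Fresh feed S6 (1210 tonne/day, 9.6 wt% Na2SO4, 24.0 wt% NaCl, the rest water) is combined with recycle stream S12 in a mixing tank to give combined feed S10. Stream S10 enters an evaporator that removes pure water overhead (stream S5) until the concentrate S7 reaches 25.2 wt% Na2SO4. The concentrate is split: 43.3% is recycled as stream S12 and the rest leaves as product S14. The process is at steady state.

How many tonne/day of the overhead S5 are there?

Overall Na2SO4 balance (none leaves overhead): Na2SO4 in fresh feed = Na2SO4 in product, i.e. 1210×0.096 = (1−0.433)·S7·0.252.
S7 = 116.16/(0.252×0.567) = 812.97 tonne/day.
Recycle S12 = 0.433×812.97 = 352.01 tonne/day.
Combined feed S10 = 1210 + 352.01 = 1562 tonne/day.
Overhead S5 = S10 − S7 = 1562 − 812.97 = 749.05 tonne/day.

749 tonne/day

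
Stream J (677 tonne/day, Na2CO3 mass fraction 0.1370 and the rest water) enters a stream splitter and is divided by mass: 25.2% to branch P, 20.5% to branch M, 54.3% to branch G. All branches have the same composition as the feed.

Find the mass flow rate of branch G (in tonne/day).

Branch G flow = 0.543×677 = 367.61 tonne/day.

367.6 tonne/day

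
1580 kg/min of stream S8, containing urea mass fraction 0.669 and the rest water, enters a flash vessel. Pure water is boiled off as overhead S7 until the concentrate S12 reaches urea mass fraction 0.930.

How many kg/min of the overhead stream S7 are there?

443.4 kg/min

urea is conserved: 1580×0.669 = 1057 kg/min all reports to the concentrate.
Concentrate = 1057/(target fraction) = 1136.6 kg/min.
Overhead = 1580 − 1136.6 = 443.42 kg/min.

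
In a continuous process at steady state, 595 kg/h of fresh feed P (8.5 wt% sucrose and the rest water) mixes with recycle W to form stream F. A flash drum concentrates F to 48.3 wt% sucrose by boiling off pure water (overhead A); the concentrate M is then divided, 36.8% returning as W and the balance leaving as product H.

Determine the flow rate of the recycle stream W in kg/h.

Overall sucrose balance (none leaves overhead): sucrose in fresh feed = sucrose in product, i.e. 595×0.085 = (1−0.368)·M·0.483.
M = 50.575/(0.483×0.632) = 165.68 kg/h.
Recycle W = 0.368×165.68 = 60.97 kg/h.

60.97 kg/h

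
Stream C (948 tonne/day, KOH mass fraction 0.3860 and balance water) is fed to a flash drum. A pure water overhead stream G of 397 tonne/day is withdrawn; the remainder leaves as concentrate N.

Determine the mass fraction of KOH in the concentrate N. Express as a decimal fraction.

0.6641

KOH is not removed: 948×0.386 = 365.93 tonne/day of KOH enters N.
Concentrate = 948 − 397 = 551 tonne/day.
Mass fraction = 365.93/551 = 0.6641.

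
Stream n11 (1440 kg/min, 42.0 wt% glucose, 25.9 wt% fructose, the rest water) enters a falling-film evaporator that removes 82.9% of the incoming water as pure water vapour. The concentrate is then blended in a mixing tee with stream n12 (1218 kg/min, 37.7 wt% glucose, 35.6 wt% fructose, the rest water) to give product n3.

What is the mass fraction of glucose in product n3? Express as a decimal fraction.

Vapour removed = 0.829×0.321×1440 = 383.2 kg/min; concentrate = 1056.8 kg/min.
glucose reaching the mixer = 604.8 (from concentrate) + 1218×0.377 = 1064 kg/min.
Product flow = 1056.8 + 1218 = 2274.8 kg/min; glucose fraction = 0.468.

0.468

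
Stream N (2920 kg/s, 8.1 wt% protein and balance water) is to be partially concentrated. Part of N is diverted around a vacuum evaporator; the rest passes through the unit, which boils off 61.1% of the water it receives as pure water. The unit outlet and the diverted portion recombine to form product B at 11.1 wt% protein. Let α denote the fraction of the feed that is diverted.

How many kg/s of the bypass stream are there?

All 2920×0.081 = 236.52 kg/s of protein reaches B, so B = 236.52/0.111 = 2130.8 kg/s and vapour = 789.19 kg/s.
The evaporator receives (1−α)·2920 of feed at 0.919 water and removes 0.611 of that water:
0.611×0.919×(1−α)×2920 = 789.19
(1−α) = 789.19/1639.6 = 0.4813;  α = 0.5187.
Bypass flow = 0.5187×2920 = 1514.5 kg/s.

1515 kg/s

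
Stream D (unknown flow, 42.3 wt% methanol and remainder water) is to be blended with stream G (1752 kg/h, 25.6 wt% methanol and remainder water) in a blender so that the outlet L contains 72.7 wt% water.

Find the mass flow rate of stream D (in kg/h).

Let D be the unknown flow. Total out = 1752 + D.
water balance: 1303.5 + 0.577·D = 0.727·(1752 + D)
(0.577 − 0.727)·D = 0.727×1752 − 1303.5 = -29.784
D = -29.784 / -0.150 = 198.56 kg/h

198.6 kg/h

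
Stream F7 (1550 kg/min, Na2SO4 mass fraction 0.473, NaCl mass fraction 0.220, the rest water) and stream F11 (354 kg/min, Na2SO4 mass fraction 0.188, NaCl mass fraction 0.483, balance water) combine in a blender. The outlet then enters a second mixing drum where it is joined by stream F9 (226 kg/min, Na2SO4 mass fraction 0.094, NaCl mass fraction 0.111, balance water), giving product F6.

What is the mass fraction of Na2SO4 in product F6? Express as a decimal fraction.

Overall, product flow = 2130 kg/min.
Na2SO4 in = 1550×0.473 + 354×0.188 + 226×0.094 = 820.95 kg/min.
Na2SO4 fraction in F6 = 0.385.

0.385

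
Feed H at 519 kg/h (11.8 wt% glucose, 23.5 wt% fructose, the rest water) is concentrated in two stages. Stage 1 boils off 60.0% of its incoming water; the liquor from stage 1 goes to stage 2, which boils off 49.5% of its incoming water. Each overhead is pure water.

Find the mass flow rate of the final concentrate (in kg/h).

251 kg/h

water in feed = 519×0.647 = 335.79 kg/h.
After stage 1: water left = (1−0.600)×335.79 = 134.32; stream total = 317.52 kg/h.
After stage 2: water left = (1−0.495)×134.32 = 67.83; final concentrate = 251.04 kg/h.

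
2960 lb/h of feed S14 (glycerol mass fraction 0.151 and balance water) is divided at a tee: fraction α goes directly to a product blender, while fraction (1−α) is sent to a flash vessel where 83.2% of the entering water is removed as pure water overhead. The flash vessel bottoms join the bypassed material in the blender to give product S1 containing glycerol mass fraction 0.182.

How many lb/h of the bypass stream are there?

All 2960×0.151 = 446.96 lb/h of glycerol reaches S1, so S1 = 446.96/0.182 = 2455.8 lb/h and vapour = 504.18 lb/h.
The evaporator receives (1−α)·2960 of feed at 0.849 water and removes 0.832 of that water:
0.832×0.849×(1−α)×2960 = 504.18
(1−α) = 504.18/2090.8 = 0.2411;  α = 0.7589.
Bypass flow = 0.7589×2960 = 2246.2 lb/h.

2246 lb/h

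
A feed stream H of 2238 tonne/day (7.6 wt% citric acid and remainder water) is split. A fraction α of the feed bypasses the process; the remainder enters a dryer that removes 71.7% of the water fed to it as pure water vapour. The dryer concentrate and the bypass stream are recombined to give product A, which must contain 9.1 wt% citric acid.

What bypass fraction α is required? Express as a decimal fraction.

All 2238×0.076 = 170.09 tonne/day of citric acid reaches A, so A = 170.09/0.091 = 1869.1 tonne/day and vapour = 368.9 tonne/day.
The evaporator receives (1−α)·2238 of feed at 0.924 water and removes 0.717 of that water:
0.717×0.924×(1−α)×2238 = 368.9
(1−α) = 368.9/1482.7 = 0.2488;  α = 0.7512.

0.751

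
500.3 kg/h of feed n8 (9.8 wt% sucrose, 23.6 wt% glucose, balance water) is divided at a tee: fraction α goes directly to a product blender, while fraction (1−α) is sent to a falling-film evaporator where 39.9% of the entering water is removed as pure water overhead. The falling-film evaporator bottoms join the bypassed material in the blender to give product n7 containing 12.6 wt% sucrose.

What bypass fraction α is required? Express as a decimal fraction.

All 500.3×0.098 = 49.029 kg/h of sucrose reaches n7, so n7 = 49.029/0.126 = 389.12 kg/h and vapour = 111.18 kg/h.
The evaporator receives (1−α)·500.3 of feed at 0.666 water and removes 0.399 of that water:
0.399×0.666×(1−α)×500.3 = 111.18
(1−α) = 111.18/132.95 = 0.8363;  α = 0.1637.

0.164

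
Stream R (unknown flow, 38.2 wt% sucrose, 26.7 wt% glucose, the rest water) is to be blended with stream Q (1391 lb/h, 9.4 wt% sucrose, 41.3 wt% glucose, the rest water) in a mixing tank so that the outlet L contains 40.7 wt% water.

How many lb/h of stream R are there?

Let R be the unknown flow. Total out = 1391 + R.
water balance: 685.76 + 0.351·R = 0.407·(1391 + R)
(0.351 − 0.407)·R = 0.407×1391 − 685.76 = -119.63
R = -119.63 / -0.056 = 2136.2 lb/h

2136 lb/h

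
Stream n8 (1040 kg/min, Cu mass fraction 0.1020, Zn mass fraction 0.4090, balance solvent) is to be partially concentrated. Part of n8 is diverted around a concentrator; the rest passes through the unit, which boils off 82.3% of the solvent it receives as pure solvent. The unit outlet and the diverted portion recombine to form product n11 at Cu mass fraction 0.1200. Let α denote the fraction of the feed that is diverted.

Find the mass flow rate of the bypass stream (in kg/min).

All 1040×0.102 = 106.08 kg/min of Cu reaches n11, so n11 = 106.08/0.120 = 884 kg/min and vapour = 156 kg/min.
The evaporator receives (1−α)·1040 of feed at 0.489 solvent and removes 0.823 of that solvent:
0.823×0.489×(1−α)×1040 = 156
(1−α) = 156/418.54 = 0.3727;  α = 0.6273.
Bypass flow = 0.6273×1040 = 652.37 kg/min.

652.4 kg/min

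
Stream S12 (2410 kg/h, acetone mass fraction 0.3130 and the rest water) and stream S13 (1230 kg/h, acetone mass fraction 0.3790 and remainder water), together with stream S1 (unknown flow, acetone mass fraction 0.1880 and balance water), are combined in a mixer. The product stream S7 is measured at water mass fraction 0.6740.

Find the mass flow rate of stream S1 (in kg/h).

245.4 kg/h

Let S1 be the unknown flow. Total out = 3640 + S1.
water balance: 2419.5 + 0.812·S1 = 0.674·(3640 + S1)
(0.812 − 0.674)·S1 = 0.674×3640 − 2419.5 = 33.86
S1 = 33.86 / 0.138 = 245.36 kg/h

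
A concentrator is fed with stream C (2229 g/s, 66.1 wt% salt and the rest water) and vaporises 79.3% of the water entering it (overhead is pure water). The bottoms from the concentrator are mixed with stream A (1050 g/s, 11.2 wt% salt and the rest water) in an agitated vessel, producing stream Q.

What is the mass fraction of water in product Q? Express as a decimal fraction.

Vapour removed = 0.793×0.339×2229 = 599.22 g/s; concentrate = 1629.8 g/s.
water reaching the mixer = 156.42 (from concentrate) + 1050×0.888 = 1088.8 g/s.
Product flow = 1629.8 + 1050 = 2679.8 g/s; water fraction = 0.406.

0.406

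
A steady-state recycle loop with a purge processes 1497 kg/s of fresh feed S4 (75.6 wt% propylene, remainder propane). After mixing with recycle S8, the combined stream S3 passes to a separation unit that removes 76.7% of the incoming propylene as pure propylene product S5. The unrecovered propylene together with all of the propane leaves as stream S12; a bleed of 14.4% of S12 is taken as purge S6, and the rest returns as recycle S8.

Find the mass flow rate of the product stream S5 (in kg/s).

propylene in S3: m_A = 1497×0.756 + (1−0.144)·(1−0.767)·m_A, so m_A = 1131.7/0.8006 = 1413.7 kg/s.
Product S5 = 0.767×1413.7 = 1084.3 kg/s.

1084 kg/s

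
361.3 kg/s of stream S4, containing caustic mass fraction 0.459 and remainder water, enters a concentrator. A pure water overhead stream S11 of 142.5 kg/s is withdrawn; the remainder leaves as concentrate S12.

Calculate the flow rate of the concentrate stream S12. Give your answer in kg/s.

218.8 kg/s

Concentrate = 361.3 − 142.5 = 218.8 kg/s.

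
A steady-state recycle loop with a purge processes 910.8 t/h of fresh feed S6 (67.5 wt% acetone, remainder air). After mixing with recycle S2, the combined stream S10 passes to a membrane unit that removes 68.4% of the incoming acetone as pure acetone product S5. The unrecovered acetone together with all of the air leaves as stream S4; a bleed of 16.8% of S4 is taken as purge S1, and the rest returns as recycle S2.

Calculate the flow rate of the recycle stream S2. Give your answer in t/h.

air enters only via S6 and leaves only via the purge: 910.8×0.325 = 0.168×(air in S4), and the membrane unit passes all air, so air in S10 = air in S4 = 1762 t/h.
acetone in S10: m_A = 910.8×0.675 + (1−0.168)·(1−0.684)·m_A, so m_A = 614.79/0.7371 = 834.08 t/h.
S4 = (1−0.684)×834.08 + 1762 = 2025.5 t/h.
Recycle S2 = (1−0.168)×2025.5 = 1685.2 t/h.

1685 t/h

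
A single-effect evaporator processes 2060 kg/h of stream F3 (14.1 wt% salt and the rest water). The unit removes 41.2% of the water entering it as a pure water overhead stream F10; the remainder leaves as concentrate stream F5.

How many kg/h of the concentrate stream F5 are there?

1331 kg/h

water entering = 2060×0.859 = 1769.5 kg/h; overhead removed = 0.412×1769.5 = 729.05 kg/h.
Concentrate = 2060 − 729.05 = 1330.9 kg/h.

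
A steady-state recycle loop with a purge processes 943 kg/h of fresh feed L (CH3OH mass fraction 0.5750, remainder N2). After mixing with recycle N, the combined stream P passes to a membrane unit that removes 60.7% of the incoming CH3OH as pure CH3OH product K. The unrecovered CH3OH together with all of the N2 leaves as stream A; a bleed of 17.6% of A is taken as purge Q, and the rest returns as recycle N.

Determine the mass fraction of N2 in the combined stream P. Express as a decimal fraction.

0.7396

N2 enters only via L and leaves only via the purge: 943×0.425 = 0.176×(N2 in A), and the membrane unit passes all N2, so N2 in P = N2 in A = 2277.1 kg/h.
CH3OH in P: m_A = 943×0.575 + (1−0.176)·(1−0.607)·m_A, so m_A = 542.22/0.6762 = 801.91 kg/h.
P = 801.91 + 2277.1 = 3079 kg/h.
N2 fraction in P = 2277.1/3079 = 0.7396.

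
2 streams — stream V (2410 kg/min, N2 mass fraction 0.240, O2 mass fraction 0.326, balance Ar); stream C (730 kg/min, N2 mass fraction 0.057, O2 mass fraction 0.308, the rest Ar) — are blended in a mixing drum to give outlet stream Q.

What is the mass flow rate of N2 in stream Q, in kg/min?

620 kg/min

N2 out = N2 in = 2410×0.240 + 730×0.057 = 620.01 kg/min.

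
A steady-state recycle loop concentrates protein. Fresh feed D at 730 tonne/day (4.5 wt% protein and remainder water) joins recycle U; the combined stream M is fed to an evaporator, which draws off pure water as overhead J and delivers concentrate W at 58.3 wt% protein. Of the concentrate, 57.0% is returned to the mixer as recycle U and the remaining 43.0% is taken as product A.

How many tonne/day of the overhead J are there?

Overall protein balance (none leaves overhead): protein in fresh feed = protein in product, i.e. 730×0.045 = (1−0.570)·W·0.583.
W = 32.85/(0.583×0.430) = 131.04 tonne/day.
Recycle U = 0.570×131.04 = 74.692 tonne/day.
Combined feed M = 730 + 74.692 = 804.69 tonne/day.
Overhead J = M − W = 804.69 − 131.04 = 673.65 tonne/day.

673.7 tonne/day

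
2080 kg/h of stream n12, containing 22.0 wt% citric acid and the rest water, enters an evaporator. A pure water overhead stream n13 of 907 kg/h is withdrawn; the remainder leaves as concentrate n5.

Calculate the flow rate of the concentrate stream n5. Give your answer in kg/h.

1173 kg/h

Concentrate = 2080 − 907 = 1173 kg/h.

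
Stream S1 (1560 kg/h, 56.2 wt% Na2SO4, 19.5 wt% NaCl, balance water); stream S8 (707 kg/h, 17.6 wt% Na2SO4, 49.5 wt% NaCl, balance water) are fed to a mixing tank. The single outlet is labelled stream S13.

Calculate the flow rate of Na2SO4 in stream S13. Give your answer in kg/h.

1001 kg/h

Na2SO4 out = Na2SO4 in = 1560×0.562 + 707×0.176 = 1001.2 kg/h.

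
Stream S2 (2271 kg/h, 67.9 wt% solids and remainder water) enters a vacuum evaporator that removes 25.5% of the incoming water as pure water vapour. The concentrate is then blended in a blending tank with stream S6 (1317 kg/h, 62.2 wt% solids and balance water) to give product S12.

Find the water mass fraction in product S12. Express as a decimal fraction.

0.306

Vapour removed = 0.255×0.321×2271 = 185.89 kg/h; concentrate = 2085.1 kg/h.
water reaching the mixer = 543.1 (from concentrate) + 1317×0.378 = 1040.9 kg/h.
Product flow = 2085.1 + 1317 = 3402.1 kg/h; water fraction = 0.306.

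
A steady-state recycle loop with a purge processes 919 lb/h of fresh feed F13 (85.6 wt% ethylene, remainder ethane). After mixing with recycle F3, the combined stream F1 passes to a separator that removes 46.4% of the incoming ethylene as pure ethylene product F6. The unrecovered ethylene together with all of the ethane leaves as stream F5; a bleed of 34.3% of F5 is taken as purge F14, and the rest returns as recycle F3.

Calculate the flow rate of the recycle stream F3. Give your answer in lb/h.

ethane enters only via F13 and leaves only via the purge: 919×0.144 = 0.343×(ethane in F5), and the separator passes all ethane, so ethane in F1 = ethane in F5 = 385.82 lb/h.
ethylene in F1: m_A = 919×0.856 + (1−0.343)·(1−0.464)·m_A, so m_A = 786.66/0.6478 = 1214.3 lb/h.
F5 = (1−0.464)×1214.3 + 385.82 = 1036.7 lb/h.
Recycle F3 = (1−0.343)×1036.7 = 681.09 lb/h.

681.1 lb/h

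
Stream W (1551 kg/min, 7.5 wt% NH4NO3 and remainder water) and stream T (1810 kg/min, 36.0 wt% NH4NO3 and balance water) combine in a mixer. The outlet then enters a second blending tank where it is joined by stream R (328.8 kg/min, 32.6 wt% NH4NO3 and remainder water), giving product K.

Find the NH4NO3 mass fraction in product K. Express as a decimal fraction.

0.237

Overall, product flow = 3689.8 kg/min.
NH4NO3 in = 1551×0.075 + 1810×0.360 + 328.8×0.326 = 875.11 kg/min.
NH4NO3 fraction in K = 0.237.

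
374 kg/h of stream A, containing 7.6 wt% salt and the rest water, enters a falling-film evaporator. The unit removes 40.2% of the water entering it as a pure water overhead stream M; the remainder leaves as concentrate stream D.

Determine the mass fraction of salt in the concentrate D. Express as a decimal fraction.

0.121

salt is not removed: 374×0.076 = 28.424 kg/h of salt enters D.
water entering = 374×0.924 = 345.58 kg/h; overhead removed = 0.402×345.58 = 138.92 kg/h.
Concentrate = 374 − 138.92 = 235.08 kg/h.
Mass fraction = 28.424/235.08 = 0.121.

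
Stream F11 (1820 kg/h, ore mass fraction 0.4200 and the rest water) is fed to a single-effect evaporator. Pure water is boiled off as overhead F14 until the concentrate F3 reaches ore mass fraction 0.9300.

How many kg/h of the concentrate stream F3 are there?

821.9 kg/h

ore is conserved: 1820×0.420 = 764.4 kg/h all reports to the concentrate.
Concentrate = 764.4/(target fraction) = 821.94 kg/h.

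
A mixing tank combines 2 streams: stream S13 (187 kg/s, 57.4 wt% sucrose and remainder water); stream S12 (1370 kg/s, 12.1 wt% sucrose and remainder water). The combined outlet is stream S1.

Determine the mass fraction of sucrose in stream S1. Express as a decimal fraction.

Total flow out = 187 + 1370 = 1557 kg/s.
sucrose in = 187×0.574 + 1370×0.121 = 273.11 kg/s.
sucrose mass fraction in S1 = 273.11/1557 = 0.175.

0.175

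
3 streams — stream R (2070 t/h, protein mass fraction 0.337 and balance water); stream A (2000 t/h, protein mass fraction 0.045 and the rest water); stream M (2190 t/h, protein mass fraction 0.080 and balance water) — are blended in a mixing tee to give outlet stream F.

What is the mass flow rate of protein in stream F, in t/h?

962.8 t/h

protein out = protein in = 2070×0.337 + 2000×0.045 + 2190×0.080 = 962.79 t/h.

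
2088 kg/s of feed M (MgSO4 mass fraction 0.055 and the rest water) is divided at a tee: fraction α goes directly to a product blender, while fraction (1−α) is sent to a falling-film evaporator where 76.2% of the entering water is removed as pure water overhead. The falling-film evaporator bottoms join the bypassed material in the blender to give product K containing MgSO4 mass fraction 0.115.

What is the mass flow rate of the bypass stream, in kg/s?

575.1 kg/s

All 2088×0.055 = 114.84 kg/s of MgSO4 reaches K, so K = 114.84/0.115 = 998.61 kg/s and vapour = 1089.4 kg/s.
The evaporator receives (1−α)·2088 of feed at 0.945 water and removes 0.762 of that water:
0.762×0.945×(1−α)×2088 = 1089.4
(1−α) = 1089.4/1503.5 = 0.7245;  α = 0.2755.
Bypass flow = 0.2755×2088 = 575.15 kg/s.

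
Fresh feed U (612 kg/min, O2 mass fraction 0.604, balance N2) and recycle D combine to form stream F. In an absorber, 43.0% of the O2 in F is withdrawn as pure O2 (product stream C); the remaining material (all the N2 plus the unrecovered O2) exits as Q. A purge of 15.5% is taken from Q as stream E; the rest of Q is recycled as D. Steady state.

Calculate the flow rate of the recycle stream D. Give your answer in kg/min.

1665 kg/min

N2 enters only via U and leaves only via the purge: 612×0.396 = 0.155×(N2 in Q), and the absorber passes all N2, so N2 in F = N2 in Q = 1563.6 kg/min.
O2 in F: m_A = 612×0.604 + (1−0.155)·(1−0.430)·m_A, so m_A = 369.65/0.5183 = 713.12 kg/min.
Q = (1−0.430)×713.12 + 1563.6 = 1970 kg/min.
Recycle D = (1−0.155)×1970 = 1664.7 kg/min.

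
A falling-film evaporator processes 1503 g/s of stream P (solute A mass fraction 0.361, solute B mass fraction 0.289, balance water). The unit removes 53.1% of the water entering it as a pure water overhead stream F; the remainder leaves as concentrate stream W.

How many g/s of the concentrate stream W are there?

1224 g/s

water entering = 1503×0.350 = 526.05 g/s; overhead removed = 0.531×526.05 = 279.33 g/s.
Concentrate = 1503 − 279.33 = 1223.7 g/s.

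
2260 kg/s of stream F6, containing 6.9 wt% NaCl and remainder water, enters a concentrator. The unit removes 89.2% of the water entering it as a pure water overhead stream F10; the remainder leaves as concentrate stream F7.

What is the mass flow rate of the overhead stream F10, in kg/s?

1877 kg/s

water entering = 2260×0.931 = 2104.1 kg/s; overhead removed = 0.892×2104.1 = 1876.8 kg/s.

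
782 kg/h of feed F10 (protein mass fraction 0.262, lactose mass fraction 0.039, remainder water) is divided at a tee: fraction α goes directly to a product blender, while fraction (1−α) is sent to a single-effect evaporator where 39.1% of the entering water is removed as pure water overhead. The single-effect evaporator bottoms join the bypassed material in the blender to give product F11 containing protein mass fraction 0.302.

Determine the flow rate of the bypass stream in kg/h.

403 kg/h

All 782×0.262 = 204.88 kg/h of protein reaches F11, so F11 = 204.88/0.302 = 678.42 kg/h and vapour = 103.58 kg/h.
The evaporator receives (1−α)·782 of feed at 0.699 water and removes 0.391 of that water:
0.391×0.699×(1−α)×782 = 103.58
(1−α) = 103.58/213.73 = 0.4846;  α = 0.5154.
Bypass flow = 0.5154×782 = 403.03 kg/h.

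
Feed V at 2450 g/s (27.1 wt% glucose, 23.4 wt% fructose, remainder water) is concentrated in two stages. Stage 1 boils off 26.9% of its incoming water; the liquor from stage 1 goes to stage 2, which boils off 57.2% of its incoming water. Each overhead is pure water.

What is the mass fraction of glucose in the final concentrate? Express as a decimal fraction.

0.4107

water in feed = 2450×0.495 = 1212.8 g/s.
After stage 1: water left = (1−0.269)×1212.8 = 886.52; stream total = 2123.8 g/s.
After stage 2: water left = (1−0.572)×886.52 = 379.43; final concentrate = 1616.7 g/s.
glucose fraction = 663.95/1616.7 = 0.4107.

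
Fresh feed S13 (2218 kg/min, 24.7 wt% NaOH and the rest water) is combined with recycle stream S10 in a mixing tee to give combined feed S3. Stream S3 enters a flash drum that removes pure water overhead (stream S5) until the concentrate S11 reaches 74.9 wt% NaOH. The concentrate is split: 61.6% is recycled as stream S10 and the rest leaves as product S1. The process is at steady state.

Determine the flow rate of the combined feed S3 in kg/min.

3391 kg/min

Overall NaOH balance (none leaves overhead): NaOH in fresh feed = NaOH in product, i.e. 2218×0.247 = (1−0.616)·S11·0.749.
S11 = 547.85/(0.749×0.384) = 1904.8 kg/min.
Recycle S10 = 0.616×1904.8 = 1173.3 kg/min.
Combined feed S3 = 2218 + 1173.3 = 3391.3 kg/min.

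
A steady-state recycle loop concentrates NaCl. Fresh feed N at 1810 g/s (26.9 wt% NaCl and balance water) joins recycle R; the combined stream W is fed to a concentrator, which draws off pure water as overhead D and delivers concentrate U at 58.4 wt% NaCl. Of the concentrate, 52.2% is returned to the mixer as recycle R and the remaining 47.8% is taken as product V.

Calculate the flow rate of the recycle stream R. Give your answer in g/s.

Overall NaCl balance (none leaves overhead): NaCl in fresh feed = NaCl in product, i.e. 1810×0.269 = (1−0.522)·U·0.584.
U = 486.89/(0.584×0.478) = 1744.2 g/s.
Recycle R = 0.522×1744.2 = 910.46 g/s.

910.5 g/s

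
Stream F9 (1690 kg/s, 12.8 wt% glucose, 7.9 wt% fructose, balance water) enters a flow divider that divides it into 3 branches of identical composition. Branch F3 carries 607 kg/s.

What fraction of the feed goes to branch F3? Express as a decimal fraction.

Fraction to F3 = 607/1690 = 0.3592.

0.359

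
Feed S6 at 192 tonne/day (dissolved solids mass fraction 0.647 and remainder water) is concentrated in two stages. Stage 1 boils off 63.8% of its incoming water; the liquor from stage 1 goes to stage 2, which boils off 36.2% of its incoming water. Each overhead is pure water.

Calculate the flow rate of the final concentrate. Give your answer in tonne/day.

139.9 tonne/day

water in feed = 192×0.353 = 67.776 tonne/day.
After stage 1: water left = (1−0.638)×67.776 = 24.535; stream total = 148.76 tonne/day.
After stage 2: water left = (1−0.362)×24.535 = 15.653; final concentrate = 139.88 tonne/day.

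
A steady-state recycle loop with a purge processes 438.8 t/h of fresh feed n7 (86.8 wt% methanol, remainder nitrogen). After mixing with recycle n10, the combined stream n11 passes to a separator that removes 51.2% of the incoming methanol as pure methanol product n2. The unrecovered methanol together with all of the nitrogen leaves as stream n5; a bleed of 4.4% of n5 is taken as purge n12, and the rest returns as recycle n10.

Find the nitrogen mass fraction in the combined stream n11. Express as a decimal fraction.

nitrogen enters only via n7 and leaves only via the purge: 438.8×0.132 = 0.044×(nitrogen in n5), and the separator passes all nitrogen, so nitrogen in n11 = nitrogen in n5 = 1316.4 t/h.
methanol in n11: m_A = 438.8×0.868 + (1−0.044)·(1−0.512)·m_A, so m_A = 380.88/0.5335 = 713.96 t/h.
n11 = 713.96 + 1316.4 = 2030.4 t/h.
nitrogen fraction in n11 = 1316.4/2030.4 = 0.648.

0.648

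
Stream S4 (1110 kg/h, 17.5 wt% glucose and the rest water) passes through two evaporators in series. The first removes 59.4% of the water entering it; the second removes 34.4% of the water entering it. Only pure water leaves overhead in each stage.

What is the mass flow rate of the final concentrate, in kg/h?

438.1 kg/h

water in feed = 1110×0.825 = 915.75 kg/h.
After stage 1: water left = (1−0.594)×915.75 = 371.79; stream total = 566.04 kg/h.
After stage 2: water left = (1−0.344)×371.79 = 243.9; final concentrate = 438.15 kg/h.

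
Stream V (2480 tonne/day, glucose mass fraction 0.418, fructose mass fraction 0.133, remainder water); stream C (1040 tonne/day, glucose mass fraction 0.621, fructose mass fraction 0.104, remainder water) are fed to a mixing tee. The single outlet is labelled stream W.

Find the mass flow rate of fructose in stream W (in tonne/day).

438 tonne/day

fructose out = fructose in = 2480×0.133 + 1040×0.104 = 438 tonne/day.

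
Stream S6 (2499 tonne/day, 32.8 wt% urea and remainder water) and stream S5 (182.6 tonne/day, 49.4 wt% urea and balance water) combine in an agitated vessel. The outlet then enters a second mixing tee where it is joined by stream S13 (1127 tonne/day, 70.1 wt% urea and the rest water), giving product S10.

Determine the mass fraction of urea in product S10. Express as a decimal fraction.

Overall, product flow = 3808.6 tonne/day.
urea in = 2499×0.328 + 182.6×0.494 + 1127×0.701 = 1699.9 tonne/day.
urea fraction in S10 = 0.446.

0.446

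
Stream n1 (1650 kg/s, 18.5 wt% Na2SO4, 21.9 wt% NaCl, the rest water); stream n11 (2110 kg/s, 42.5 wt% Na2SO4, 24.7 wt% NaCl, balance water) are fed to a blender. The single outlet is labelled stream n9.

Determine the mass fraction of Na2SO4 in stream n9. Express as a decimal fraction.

0.320

Total flow out = 1650 + 2110 = 3760 kg/s.
Na2SO4 in = 1650×0.185 + 2110×0.425 = 1202 kg/s.
Na2SO4 mass fraction in n9 = 1202/3760 = 0.320.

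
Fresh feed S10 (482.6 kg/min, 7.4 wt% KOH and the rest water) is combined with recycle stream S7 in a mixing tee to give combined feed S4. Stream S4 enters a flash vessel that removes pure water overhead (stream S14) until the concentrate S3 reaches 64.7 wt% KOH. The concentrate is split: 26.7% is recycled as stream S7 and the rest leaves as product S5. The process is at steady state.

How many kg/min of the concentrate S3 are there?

75.3 kg/min

Overall KOH balance (none leaves overhead): KOH in fresh feed = KOH in product, i.e. 482.6×0.074 = (1−0.267)·S3·0.647.
S3 = 35.712/(0.647×0.733) = 75.303 kg/min.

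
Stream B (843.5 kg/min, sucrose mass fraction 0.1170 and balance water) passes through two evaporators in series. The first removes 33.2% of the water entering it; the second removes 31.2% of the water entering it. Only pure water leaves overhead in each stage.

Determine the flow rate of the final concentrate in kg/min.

441 kg/min

water in feed = 843.5×0.883 = 744.81 kg/min.
After stage 1: water left = (1−0.332)×744.81 = 497.53; stream total = 596.22 kg/min.
After stage 2: water left = (1−0.312)×497.53 = 342.3; final concentrate = 440.99 kg/min.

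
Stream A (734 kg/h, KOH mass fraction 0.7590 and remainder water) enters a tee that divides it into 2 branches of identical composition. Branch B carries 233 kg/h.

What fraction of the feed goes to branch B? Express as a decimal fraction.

Fraction to B = 233/734 = 0.3174.

0.317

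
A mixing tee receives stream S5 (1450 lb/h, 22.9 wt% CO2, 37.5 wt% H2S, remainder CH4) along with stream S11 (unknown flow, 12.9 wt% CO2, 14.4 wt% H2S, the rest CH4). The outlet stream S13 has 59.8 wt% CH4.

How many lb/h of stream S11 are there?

2271 lb/h

Let S11 be the unknown flow. Total out = 1450 + S11.
CH4 balance: 574.2 + 0.727·S11 = 0.598·(1450 + S11)
(0.727 − 0.598)·S11 = 0.598×1450 − 574.2 = 292.9
S11 = 292.9 / 0.129 = 2270.5 lb/h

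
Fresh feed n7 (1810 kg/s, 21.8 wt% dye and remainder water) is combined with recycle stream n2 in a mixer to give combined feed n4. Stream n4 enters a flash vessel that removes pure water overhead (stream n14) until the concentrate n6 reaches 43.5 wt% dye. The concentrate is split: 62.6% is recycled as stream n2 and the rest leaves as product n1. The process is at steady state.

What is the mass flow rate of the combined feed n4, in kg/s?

Overall dye balance (none leaves overhead): dye in fresh feed = dye in product, i.e. 1810×0.218 = (1−0.626)·n6·0.435.
n6 = 394.58/(0.435×0.374) = 2425.3 kg/s.
Recycle n2 = 0.626×2425.3 = 1518.3 kg/s.
Combined feed n4 = 1810 + 1518.3 = 3328.3 kg/s.

3328 kg/s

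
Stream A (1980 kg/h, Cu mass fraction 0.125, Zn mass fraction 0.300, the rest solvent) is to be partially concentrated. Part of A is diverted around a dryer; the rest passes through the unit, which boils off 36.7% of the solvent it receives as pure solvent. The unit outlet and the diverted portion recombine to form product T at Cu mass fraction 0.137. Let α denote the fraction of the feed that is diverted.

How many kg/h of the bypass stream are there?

1158 kg/h

All 1980×0.125 = 247.5 kg/h of Cu reaches T, so T = 247.5/0.137 = 1806.6 kg/h and vapour = 173.43 kg/h.
The evaporator receives (1−α)·1980 of feed at 0.575 solvent and removes 0.367 of that solvent:
0.367×0.575×(1−α)×1980 = 173.43
(1−α) = 173.43/417.83 = 0.4151;  α = 0.5849.
Bypass flow = 0.5849×1980 = 1158.2 kg/h.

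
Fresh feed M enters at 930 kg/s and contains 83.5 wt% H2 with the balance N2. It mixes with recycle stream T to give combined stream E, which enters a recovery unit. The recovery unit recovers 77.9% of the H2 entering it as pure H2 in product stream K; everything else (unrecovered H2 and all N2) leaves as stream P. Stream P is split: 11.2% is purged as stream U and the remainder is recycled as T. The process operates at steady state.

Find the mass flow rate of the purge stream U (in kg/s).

177.4 kg/s

N2 enters only via M and leaves only via the purge: 930×0.165 = 0.112×(N2 in P), and the recovery unit passes all N2, so N2 in E = N2 in P = 1370.1 kg/s.
H2 in E: m_A = 930×0.835 + (1−0.112)·(1−0.779)·m_A, so m_A = 776.55/0.8038 = 966.16 kg/s.
P = (1−0.779)×966.16 + 1370.1 = 1583.6 kg/s.
Purge U = 0.112×1583.6 = 177.36 kg/s.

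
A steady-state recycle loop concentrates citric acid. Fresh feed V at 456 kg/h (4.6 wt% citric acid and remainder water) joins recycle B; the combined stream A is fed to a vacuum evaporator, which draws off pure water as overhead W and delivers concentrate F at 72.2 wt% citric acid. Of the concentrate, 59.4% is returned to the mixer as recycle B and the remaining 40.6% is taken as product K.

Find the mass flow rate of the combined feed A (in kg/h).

498.5 kg/h

Overall citric acid balance (none leaves overhead): citric acid in fresh feed = citric acid in product, i.e. 456×0.046 = (1−0.594)·F·0.722.
F = 20.976/(0.722×0.406) = 71.558 kg/h.
Recycle B = 0.594×71.558 = 42.506 kg/h.
Combined feed A = 456 + 42.506 = 498.51 kg/h.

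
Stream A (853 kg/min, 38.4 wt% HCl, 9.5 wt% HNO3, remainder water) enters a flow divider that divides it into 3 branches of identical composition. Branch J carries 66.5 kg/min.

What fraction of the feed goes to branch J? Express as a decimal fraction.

0.078

Fraction to J = 66.5/853 = 0.0780.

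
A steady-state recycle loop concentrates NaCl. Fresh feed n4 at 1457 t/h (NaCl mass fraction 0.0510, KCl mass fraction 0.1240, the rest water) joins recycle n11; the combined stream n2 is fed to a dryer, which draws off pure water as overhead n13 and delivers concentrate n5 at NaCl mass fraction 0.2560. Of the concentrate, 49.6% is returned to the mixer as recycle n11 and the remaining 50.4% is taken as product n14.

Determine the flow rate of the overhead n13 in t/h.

1167 t/h

Overall NaCl balance (none leaves overhead): NaCl in fresh feed = NaCl in product, i.e. 1457×0.051 = (1−0.496)·n5·0.256.
n5 = 74.307/(0.256×0.504) = 575.92 t/h.
Recycle n11 = 0.496×575.92 = 285.65 t/h.
Combined feed n2 = 1457 + 285.65 = 1742.7 t/h.
Overhead n13 = n2 − n5 = 1742.7 − 575.92 = 1166.7 t/h.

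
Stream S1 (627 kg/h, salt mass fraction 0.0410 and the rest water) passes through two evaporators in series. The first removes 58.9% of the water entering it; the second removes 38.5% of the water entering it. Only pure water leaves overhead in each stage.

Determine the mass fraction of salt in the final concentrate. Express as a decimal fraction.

water in feed = 627×0.959 = 601.29 kg/h.
After stage 1: water left = (1−0.589)×601.29 = 247.13; stream total = 272.84 kg/h.
After stage 2: water left = (1−0.385)×247.13 = 151.99; final concentrate = 177.69 kg/h.
salt fraction = 25.707/177.69 = 0.1447.

0.1447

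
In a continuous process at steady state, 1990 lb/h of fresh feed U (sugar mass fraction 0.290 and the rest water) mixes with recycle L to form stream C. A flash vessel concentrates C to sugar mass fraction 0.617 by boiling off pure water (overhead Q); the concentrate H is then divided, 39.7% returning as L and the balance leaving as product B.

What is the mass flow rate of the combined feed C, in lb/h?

2606 lb/h

Overall sugar balance (none leaves overhead): sugar in fresh feed = sugar in product, i.e. 1990×0.290 = (1−0.397)·H·0.617.
H = 577.1/(0.617×0.603) = 1551.1 lb/h.
Recycle L = 0.397×1551.1 = 615.8 lb/h.
Combined feed C = 1990 + 615.8 = 2605.8 lb/h.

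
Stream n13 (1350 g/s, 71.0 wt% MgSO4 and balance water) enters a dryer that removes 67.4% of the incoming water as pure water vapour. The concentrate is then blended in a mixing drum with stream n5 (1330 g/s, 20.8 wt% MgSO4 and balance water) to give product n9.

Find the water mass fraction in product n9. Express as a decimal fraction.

Vapour removed = 0.674×0.290×1350 = 263.87 g/s; concentrate = 1086.1 g/s.
water reaching the mixer = 127.63 (from concentrate) + 1330×0.792 = 1181 g/s.
Product flow = 1086.1 + 1330 = 2416.1 g/s; water fraction = 0.489.

0.489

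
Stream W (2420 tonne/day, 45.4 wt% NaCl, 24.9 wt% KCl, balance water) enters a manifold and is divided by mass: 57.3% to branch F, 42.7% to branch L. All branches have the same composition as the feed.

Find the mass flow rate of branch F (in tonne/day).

1387 tonne/day

Branch F flow = 0.573×2420 = 1386.7 tonne/day.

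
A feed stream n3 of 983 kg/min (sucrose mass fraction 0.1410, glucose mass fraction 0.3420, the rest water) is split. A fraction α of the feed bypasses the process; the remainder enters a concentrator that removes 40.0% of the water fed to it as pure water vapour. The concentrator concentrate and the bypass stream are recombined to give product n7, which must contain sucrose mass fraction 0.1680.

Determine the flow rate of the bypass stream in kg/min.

219.1 kg/min

All 983×0.141 = 138.6 kg/min of sucrose reaches n7, so n7 = 138.6/0.168 = 825.02 kg/min and vapour = 157.98 kg/min.
The evaporator receives (1−α)·983 of feed at 0.517 water and removes 0.400 of that water:
0.400×0.517×(1−α)×983 = 157.98
(1−α) = 157.98/203.28 = 0.7771;  α = 0.2229.
Bypass flow = 0.2229×983 = 219.06 kg/min.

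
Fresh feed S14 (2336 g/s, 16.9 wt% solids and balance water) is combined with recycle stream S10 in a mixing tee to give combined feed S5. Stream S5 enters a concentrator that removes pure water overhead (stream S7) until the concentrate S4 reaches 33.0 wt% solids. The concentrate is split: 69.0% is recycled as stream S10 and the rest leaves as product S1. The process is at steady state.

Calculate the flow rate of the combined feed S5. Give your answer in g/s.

4999 g/s

Overall solids balance (none leaves overhead): solids in fresh feed = solids in product, i.e. 2336×0.169 = (1−0.690)·S4·0.330.
S4 = 394.78/(0.330×0.310) = 3859.1 g/s.
Recycle S10 = 0.690×3859.1 = 2662.8 g/s.
Combined feed S5 = 2336 + 2662.8 = 4998.8 g/s.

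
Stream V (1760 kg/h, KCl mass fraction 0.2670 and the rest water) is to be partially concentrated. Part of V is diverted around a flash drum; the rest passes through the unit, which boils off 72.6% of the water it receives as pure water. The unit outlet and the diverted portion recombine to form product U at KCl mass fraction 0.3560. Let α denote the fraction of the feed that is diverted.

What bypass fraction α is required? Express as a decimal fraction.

All 1760×0.267 = 469.92 kg/h of KCl reaches U, so U = 469.92/0.356 = 1320 kg/h and vapour = 440 kg/h.
The evaporator receives (1−α)·1760 of feed at 0.733 water and removes 0.726 of that water:
0.726×0.733×(1−α)×1760 = 440
(1−α) = 440/936.6 = 0.4698;  α = 0.5302.

0.530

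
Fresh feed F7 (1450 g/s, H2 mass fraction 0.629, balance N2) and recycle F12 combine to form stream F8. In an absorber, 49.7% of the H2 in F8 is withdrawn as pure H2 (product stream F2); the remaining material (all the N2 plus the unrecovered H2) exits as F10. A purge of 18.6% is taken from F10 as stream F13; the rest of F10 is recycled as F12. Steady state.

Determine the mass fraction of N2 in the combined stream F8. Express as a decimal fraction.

N2 enters only via F7 and leaves only via the purge: 1450×0.371 = 0.186×(N2 in F10), and the absorber passes all N2, so N2 in F8 = N2 in F10 = 2892.2 g/s.
H2 in F8: m_A = 1450×0.629 + (1−0.186)·(1−0.497)·m_A, so m_A = 912.05/0.5906 = 1544.4 g/s.
F8 = 1544.4 + 2892.2 = 4436.6 g/s.
N2 fraction in F8 = 2892.2/4436.6 = 0.652.

0.652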